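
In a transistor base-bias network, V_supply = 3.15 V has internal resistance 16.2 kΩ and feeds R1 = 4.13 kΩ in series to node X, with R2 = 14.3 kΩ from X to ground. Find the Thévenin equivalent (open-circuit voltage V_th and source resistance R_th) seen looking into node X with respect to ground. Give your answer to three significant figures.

R1' = 16.2 + 4.13 = 20.33 kΩ (source resistance + R1).
Open-circuit (no load on X): V_th = V_supply · R2/(R1' + R2) = 3.15 × 14.3/(20.33 + 14.3) = 1.301 V.
With V_supply suppressed (replaced by a short), R_th = R1' ‖ R2 = (20.33 × 14.3)/(20.33 + 14.3) = 8.395 kΩ.

V_th ≈ 1.30 V, R_th ≈ 8.40 kΩ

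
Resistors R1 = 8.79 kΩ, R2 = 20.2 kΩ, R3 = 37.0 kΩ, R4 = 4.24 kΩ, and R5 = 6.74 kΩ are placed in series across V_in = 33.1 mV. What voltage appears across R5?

ΣR = 8.79 + 20.2 + 37.0 + 4.24 + 6.74 = 76.97 kΩ.
By the voltage-divider rule, V = 33.1 × 6.740/76.97 = 2.898 mV.

V ≈ 2.90 mV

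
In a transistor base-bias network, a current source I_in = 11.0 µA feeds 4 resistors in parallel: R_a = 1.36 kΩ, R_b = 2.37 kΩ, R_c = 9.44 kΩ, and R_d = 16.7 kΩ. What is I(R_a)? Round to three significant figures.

I ≈ 6.11 µA

ΣG = 1/1.36 + 1/2.37 + 1/9.44 + 1/16.7 = 1.323.
By the current-divider rule, I = I_in · G_k/ΣG = 11.0 × 0.5558 = 6.113 µA.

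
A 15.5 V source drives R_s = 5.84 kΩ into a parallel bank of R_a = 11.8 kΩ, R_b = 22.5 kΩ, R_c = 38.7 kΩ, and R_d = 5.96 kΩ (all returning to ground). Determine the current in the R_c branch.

I ≈ 0.139 mA

Parallel bank: R_p = 1/(1/11.8 + 1/22.5 + 1/38.7 + 1/5.96) = 3.098 kΩ.
Node voltage V_A = V_supply · R_p/(R_s + R_p) = 15.5 × 0.3466 = 5.372 V.
Branch current I = V_A/R_c = 5.372/38.7 = 0.1388 mA.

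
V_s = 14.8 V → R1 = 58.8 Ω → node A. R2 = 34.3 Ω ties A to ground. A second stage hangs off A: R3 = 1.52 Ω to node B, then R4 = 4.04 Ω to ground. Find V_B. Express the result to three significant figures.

V_B ≈ 0.809 V

Looking into the second stage from A: R3 + R4 = 5.560 Ω appears in parallel with R2.
R2 ‖ (R3+R4) = 4.784 Ω.
So V_A = 14.8 × 0.07525 = 1.114 V.
Stage 2 is unloaded, so V_B = V_A · R4/(R3+R4) = 1.114 × 4.04/5.560 = 0.8092 V.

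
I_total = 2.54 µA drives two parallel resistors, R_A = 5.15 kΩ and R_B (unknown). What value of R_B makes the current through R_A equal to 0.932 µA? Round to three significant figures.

In a two-way split, I_A/I_total = R_B/(R_A + R_B).
0.932/2.54 = R_B/(R_A + R_B) → R_B = R_A · (0.3669)/(1 − 0.3669) = 5.15 × 0.5796 = 2.985 kΩ.

R_B ≈ 2.98 kΩ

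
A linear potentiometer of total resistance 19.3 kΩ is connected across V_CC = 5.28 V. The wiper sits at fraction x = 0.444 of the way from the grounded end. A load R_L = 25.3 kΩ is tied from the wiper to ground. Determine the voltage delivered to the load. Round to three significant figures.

The pot divides into 10.73 kΩ above the wiper and 8.569 kΩ below.
R_L loads the lower segment: effective lower R = 6.401 kΩ.
Then V_out = V_CC · 6.401/(10.73 + 6.401) = 1.973 V.

V_out ≈ 1.97 V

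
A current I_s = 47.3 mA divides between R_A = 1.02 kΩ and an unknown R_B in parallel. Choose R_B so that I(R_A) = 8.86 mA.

The fraction through R_A equals R_B/(R_A+R_B).
8.86/47.3 = R_B/(R_A + R_B) → R_B = R_A · (0.1873)/(1 − 0.1873) = 1.02 × 0.2305 = 0.2351 kΩ.

R_B ≈ 0.235 kΩ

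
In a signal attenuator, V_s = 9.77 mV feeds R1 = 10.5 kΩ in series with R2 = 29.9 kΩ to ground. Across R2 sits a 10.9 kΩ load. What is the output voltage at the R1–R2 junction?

R2 ‖ R_L = (29.9 × 10.9)/(29.9 + 10.9) = 7.988 kΩ.
Voltage divider with the loaded lower leg: V_out = 9.77 × 7.988/(10.5 + 7.988) = 9.77 × 0.4321 = 4.221 mV.

V_out ≈ 4.22 mV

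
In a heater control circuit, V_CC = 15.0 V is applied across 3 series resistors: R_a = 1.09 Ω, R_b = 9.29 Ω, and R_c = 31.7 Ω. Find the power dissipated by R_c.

P ≈ 4.03 W

ΣR = 42.08 Ω → I = 15.0/42.08 = 0.3565 A.
P = I²R = 0.1271 × 31.7 = 4.028 W.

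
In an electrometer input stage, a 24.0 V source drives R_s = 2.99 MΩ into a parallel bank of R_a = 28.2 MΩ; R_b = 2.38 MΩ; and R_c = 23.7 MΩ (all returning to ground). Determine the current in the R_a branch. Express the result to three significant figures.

I ≈ 0.342 µA

Parallel bank: R_p = 1/(1/28.2 + 1/2.38 + 1/23.7) = 2.009 MΩ.
V_A by voltage divider: V_A = 24.0 × 2.009/(2.99 + 2.009) = 9.644 V.
Branch current I = V_A/R_a = 9.644/28.2 = 0.3420 µA.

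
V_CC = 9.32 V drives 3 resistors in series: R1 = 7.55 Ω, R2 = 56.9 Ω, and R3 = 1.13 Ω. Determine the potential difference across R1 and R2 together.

Total series resistance ΣR = 7.55 + 56.9 + 1.13 = 65.58 Ω.
R_{R1..R2} = 7.55 + 56.9 = 64.45 Ω.
V = V_CC · R/ΣR = 9.32 × 0.9828 = 9.159 V.

V ≈ 9.16 V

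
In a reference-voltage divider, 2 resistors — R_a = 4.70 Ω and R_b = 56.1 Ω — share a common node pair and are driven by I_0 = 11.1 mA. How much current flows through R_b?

For two parallel branches, I_k = I_0 · (other R)/(sum of R).
So I = 11.1 × 4.70/60.80 = 0.8581 mA.

I ≈ 0.858 mA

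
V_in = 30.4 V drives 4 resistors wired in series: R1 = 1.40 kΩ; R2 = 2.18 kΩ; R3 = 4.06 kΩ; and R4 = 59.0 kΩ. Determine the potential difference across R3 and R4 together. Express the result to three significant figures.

V ≈ 28.8 V

ΣR = 1.40 + 2.18 + 4.06 + 59.0 = 66.64 kΩ.
R_{R3..R4} = 4.06 + 59.0 = 63.06 kΩ.
Voltage divider: V = V_in · (63.06 / 66.64) = 30.4 × 0.9463 = 28.77 V.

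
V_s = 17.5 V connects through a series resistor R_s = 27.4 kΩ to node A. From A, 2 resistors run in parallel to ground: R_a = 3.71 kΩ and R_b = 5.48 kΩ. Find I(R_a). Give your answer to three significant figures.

I ≈ 0.352 mA

Equivalent of the parallel group: R_p = 2.212 kΩ.
Node voltage V_A = V_s · R_p/(R_s + R_p) = 17.5 × 0.07471 = 1.307 V.
I(R_a) = V_A / R_a = 1.307/3.71 = 0.3524 mA.
(Check via current divider: I_total = 0.5910 mA; share G_k/ΣG = 0.5963 → same result.)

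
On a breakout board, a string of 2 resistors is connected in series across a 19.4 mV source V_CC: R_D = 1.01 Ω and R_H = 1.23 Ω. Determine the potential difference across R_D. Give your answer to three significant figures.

V ≈ 8.75 mV

Series total: ΣR = 1.01 + 1.23 = 2.240 Ω.
By the voltage-divider rule, V = 19.4 × 1.010/2.240 = 8.747 mV.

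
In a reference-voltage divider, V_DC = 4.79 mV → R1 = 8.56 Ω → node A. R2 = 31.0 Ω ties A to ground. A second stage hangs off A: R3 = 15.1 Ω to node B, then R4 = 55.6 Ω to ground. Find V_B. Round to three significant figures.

V_B ≈ 2.70 mV

Looking into the second stage from A: R3 + R4 = 70.70 Ω appears in parallel with R2.
Effective lower resistance at A: R2 ‖ 70.70 = 21.55 Ω.
So V_A = 4.79 × 0.7157 = 3.428 mV.
Then the unloaded second divider: V_B = V_A × R4/(R3+R4) = 3.428 × 0.7864 = 2.696 mV.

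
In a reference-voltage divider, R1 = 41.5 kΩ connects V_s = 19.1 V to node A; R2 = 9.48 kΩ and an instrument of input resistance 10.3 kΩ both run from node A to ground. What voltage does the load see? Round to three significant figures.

First combine the lower leg with the load: R2 ‖ R_L = 4.937 kΩ.
Then V_out = V_s · R2'/(R1 + R2') = 19.1 × 4.937/46.44 = 2.030 V.
(Unloaded it would be 3.55 V; the load pulls it down.)

V_out ≈ 2.03 V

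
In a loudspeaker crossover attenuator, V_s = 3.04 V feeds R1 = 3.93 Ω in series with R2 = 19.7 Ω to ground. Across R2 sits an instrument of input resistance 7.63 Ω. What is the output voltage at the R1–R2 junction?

V_out ≈ 1.77 V

The load sits in parallel with R2, giving an effective lower resistance R2' = R2·R_L/(R2+R_L) = 5.500 Ω.
Then V_out = V_s · R2'/(R1 + R2') = 3.04 × 5.500/9.430 = 1.773 V.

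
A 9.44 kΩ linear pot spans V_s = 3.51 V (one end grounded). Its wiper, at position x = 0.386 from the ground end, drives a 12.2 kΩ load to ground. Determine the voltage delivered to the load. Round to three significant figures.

V_out ≈ 1.14 V

Lower segment x·R_p = 3.644 kΩ; upper segment (1−x)·R_p = 5.796 kΩ.
R_L loads the lower segment: effective lower R = 2.806 kΩ.
Then V_out = V_s · 2.806/(5.796 + 2.806) = 1.145 V.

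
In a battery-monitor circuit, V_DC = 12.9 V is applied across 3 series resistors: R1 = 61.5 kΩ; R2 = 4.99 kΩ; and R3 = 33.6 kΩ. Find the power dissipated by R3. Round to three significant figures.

P ≈ 0.558 mW

The common current is I = 12.9/100.1 = 0.1289 mA.
P(R3) = I²·R3 = (0.1289)² × 33.6 = 0.5581 mW.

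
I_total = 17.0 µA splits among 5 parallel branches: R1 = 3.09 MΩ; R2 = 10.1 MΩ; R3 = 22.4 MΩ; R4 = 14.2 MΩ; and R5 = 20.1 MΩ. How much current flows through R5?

I ≈ 1.44 µA

Conductances: ΣG = 1/3.09 + 1/10.1 + 1/22.4 + 1/14.2 + 1/20.1 = 0.5875 (1/MΩ).
Current divider: I(R5) = I_total · G_k/ΣG = 17.0 × (0.04975/0.5875) = 17.0 × 0.08469 = 1.440 µA.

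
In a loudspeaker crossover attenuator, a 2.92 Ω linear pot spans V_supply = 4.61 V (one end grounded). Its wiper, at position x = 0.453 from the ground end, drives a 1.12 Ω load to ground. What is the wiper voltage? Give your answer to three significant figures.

V_out ≈ 1.27 V

Lower segment x·R_p = 1.323 Ω; upper segment (1−x)·R_p = 1.597 Ω.
Lower segment in parallel with the load: 1.323 ‖ 1.12 = 0.6065 Ω.
Loaded-divider output: V_out = 4.61 × 0.2752 = 1.269 V.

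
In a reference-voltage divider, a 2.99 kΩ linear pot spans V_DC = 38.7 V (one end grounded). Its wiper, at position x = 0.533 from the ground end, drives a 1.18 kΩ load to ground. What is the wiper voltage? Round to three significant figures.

V_out ≈ 12.6 V

Lower segment x·R_p = 1.594 kΩ; upper segment (1−x)·R_p = 1.396 kΩ.
Lower segment in parallel with the load: 1.594 ‖ 1.18 = 0.6780 kΩ.
V_out = 38.7 × 0.6780/(1.396 + 0.6780) = 12.65 V.
(Unloaded: V_out = x·V_DC = 20.6 V.)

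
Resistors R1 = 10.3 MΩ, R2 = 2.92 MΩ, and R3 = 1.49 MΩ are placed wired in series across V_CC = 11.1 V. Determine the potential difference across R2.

V ≈ 2.20 V

ΣR = 10.3 + 2.92 + 1.49 = 14.71 MΩ.
By the voltage-divider rule, V = 11.1 × 2.920/14.71 = 2.203 V.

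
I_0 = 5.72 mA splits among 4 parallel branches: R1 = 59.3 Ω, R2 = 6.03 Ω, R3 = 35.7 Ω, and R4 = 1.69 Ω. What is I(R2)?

I ≈ 1.18 mA

Conductances: ΣG = 1/59.3 + 1/6.03 + 1/35.7 + 1/1.69 = 0.8024 (1/Ω).
R2 takes the fraction G_k/ΣG = 0.1658/0.8024 = 0.2067, so I = 5.72 × 0.2067 = 1.182 mA.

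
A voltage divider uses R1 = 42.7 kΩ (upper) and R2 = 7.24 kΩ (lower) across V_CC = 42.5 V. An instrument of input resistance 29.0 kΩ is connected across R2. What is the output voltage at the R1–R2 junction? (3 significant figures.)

V_out ≈ 5.08 V

R2 ‖ R_L = (7.24 × 29.0)/(7.24 + 29.0) = 5.794 kΩ.
Voltage divider with the loaded lower leg: V_out = 42.5 × 5.794/(42.7 + 5.794) = 42.5 × 0.1195 = 5.078 V.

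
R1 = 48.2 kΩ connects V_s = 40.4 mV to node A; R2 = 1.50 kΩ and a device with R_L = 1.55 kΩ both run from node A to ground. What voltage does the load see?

R2 ‖ R_L = (1.50 × 1.55)/(1.50 + 1.55) = 0.7623 kΩ.
Then V_out = V_s · R2'/(R1 + R2') = 40.4 × 0.7623/48.96 = 0.6290 mV.
(Unloaded it would be 1.22 mV; the load pulls it down.)

V_out ≈ 0.629 mV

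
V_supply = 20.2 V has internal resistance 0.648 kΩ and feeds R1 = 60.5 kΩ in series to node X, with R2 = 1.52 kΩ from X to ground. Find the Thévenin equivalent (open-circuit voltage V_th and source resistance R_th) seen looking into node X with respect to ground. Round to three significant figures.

R1' = 0.648 + 60.5 = 61.15 kΩ (source resistance + R1).
V_th is the unloaded tap voltage: V_supply · R2/(R1'+R2) = 20.2 × 0.02425 = 0.4899 V.
Looking into X with the source shorted: R_th = R1'·R2/(R1'+R2) = 61.15 × 1.52/62.67 = 1.483 kΩ.

V_th ≈ 0.490 V, R_th ≈ 1.48 kΩ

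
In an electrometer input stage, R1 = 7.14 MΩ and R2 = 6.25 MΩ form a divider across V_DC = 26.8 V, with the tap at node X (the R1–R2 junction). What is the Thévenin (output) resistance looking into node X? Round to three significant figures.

R_th ≈ 3.33 MΩ

With V_DC suppressed (replaced by a short), R_th = R1 ‖ R2 = (7.140 × 6.25)/(7.140 + 6.25) = 3.333 MΩ.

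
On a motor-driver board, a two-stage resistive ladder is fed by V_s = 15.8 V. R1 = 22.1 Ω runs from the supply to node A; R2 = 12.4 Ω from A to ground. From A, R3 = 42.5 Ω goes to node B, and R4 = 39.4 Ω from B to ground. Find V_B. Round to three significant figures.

Node A sees R2 in parallel with the series input of stage 2, R3 + R4 = 81.90 Ω.
Effective lower resistance at A: R2 ‖ 81.90 = 10.77 Ω.
So V_A = 15.8 × 0.3276 = 5.177 V.
V_B = V_A × 0.4811 = 2.490 V.

V_B ≈ 2.49 V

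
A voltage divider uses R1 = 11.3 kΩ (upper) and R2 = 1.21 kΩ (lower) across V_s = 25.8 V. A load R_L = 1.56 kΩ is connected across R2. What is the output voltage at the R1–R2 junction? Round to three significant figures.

R2 ‖ R_L = (1.21 × 1.56)/(1.21 + 1.56) = 0.6814 kΩ.
Voltage divider with the loaded lower leg: V_out = 25.8 × 0.6814/(11.3 + 0.6814) = 25.8 × 0.05687 = 1.467 V.

V_out ≈ 1.47 V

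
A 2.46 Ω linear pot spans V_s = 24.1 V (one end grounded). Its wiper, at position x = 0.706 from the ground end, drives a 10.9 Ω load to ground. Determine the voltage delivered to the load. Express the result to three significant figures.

V_out ≈ 16.3 V

The pot divides into 0.7232 Ω above the wiper and 1.737 Ω below.
Lower segment in parallel with the load: 1.737 ‖ 10.9 = 1.498 Ω.
V_out = 24.1 × 1.498/(0.7232 + 1.498) = 16.25 V.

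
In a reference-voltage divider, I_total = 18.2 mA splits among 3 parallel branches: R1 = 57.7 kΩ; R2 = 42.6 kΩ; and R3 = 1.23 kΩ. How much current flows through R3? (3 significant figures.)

Conductances: ΣG = 1/57.7 + 1/42.6 + 1/1.23 = 0.8538 (1/kΩ).
Current divider: I(R3) = I_total · G_k/ΣG = 18.2 × (0.8130/0.8538) = 18.2 × 0.9522 = 17.33 mA.

I ≈ 17.3 mA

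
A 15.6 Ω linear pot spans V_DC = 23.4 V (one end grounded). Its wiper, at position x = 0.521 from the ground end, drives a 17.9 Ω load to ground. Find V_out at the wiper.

V_out ≈ 10.0 V

The pot divides into 7.472 Ω above the wiper and 8.128 Ω below.
R_L loads the lower segment: effective lower R = 5.590 Ω.
Loaded-divider output: V_out = 23.4 × 0.4279 = 10.01 V.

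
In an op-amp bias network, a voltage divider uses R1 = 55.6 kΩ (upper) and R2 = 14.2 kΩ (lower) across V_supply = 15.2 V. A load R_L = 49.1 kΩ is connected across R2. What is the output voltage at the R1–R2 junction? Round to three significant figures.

R2 ‖ R_L = (14.2 × 49.1)/(14.2 + 49.1) = 11.01 kΩ.
Voltage divider with the loaded lower leg: V_out = 15.2 × 11.01/(55.6 + 11.01) = 15.2 × 0.1653 = 2.513 V.

V_out ≈ 2.51 V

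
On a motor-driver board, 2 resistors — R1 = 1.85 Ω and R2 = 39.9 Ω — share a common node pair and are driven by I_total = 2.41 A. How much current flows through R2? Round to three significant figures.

I ≈ 0.107 A

Two-branch current divider: I_k = I_total · R_other/(R_1 + R_2).
I(R2) = 2.41 × 1.85/(1.85 + 39.9) = 2.41 × 0.04431 = 0.1068 A.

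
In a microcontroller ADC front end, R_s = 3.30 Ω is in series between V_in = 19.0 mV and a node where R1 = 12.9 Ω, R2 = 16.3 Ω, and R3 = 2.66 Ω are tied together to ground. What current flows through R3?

I ≈ 2.65 mA

Parallel bank: R_p = 1/(1/12.9 + 1/16.3 + 1/2.66) = 1.942 Ω.
V_A = 19.0 × 1.942/5.242 = 7.040 mV.
I(R3) = V_A / R3 = 7.040/2.66 = 2.647 mA.
(Check via current divider: I_total = 3.624 mA; share G_k/ΣG = 0.7303 → same result.)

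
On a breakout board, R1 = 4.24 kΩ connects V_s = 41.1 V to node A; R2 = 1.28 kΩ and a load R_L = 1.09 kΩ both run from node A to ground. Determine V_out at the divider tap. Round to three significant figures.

The load sits in parallel with R2, giving an effective lower resistance R2' = R2·R_L/(R2+R_L) = 0.5887 kΩ.
Voltage divider with the loaded lower leg: V_out = 41.1 × 0.5887/(4.24 + 0.5887) = 41.1 × 0.1219 = 5.011 V.

V_out ≈ 5.01 V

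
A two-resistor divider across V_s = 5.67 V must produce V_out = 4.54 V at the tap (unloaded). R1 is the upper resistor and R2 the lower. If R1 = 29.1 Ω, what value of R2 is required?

R2 ≈ 117 Ω

The divider ratio is R2/(R1+R2) = 4.54/5.67 = 0.8007.
R2 = R1 · 0.8007/(1 − 0.8007) = 116.9 Ω.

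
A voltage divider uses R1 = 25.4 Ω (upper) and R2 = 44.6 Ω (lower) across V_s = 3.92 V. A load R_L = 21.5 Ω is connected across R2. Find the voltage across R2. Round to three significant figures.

The load sits in parallel with R2, giving an effective lower resistance R2' = R2·R_L/(R2+R_L) = 14.51 Ω.
Voltage divider with the loaded lower leg: V_out = 3.92 × 14.51/(25.4 + 14.51) = 3.92 × 0.3635 = 1.425 V.

V_out ≈ 1.42 V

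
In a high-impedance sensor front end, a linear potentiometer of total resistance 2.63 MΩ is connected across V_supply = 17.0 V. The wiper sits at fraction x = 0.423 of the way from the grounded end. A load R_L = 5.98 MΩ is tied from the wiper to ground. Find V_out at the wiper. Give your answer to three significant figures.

Lower segment x·R_p = 1.112 MΩ; upper segment (1−x)·R_p = 1.518 MΩ.
R_L loads the lower segment: effective lower R = 0.9380 MΩ.
V_out = 17.0 × 0.9380/(1.518 + 0.9380) = 6.494 V.

V_out ≈ 6.49 V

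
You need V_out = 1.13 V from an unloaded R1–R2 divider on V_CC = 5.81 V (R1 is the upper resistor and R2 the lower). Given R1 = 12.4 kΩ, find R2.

R2 ≈ 2.99 kΩ

Required fraction k = V_out/V_CC = 0.1945.
Rearranging, R2 = R1·k/(1−k) = 12.4 × 0.2415 = 2.994 kΩ.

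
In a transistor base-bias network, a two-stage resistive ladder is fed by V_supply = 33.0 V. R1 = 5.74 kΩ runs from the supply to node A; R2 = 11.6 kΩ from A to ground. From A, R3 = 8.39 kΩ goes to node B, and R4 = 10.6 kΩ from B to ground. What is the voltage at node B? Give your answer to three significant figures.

Looking into the second stage from A: R3 + R4 = 18.99 kΩ appears in parallel with R2.
Effective lower resistance at A: R2 ‖ 18.99 = 7.201 kΩ.
So V_A = 33.0 × 0.5565 = 18.36 V.
Stage 2 is unloaded, so V_B = V_A · R4/(R3+R4) = 18.36 × 10.6/18.99 = 10.25 V.

V_B ≈ 10.3 V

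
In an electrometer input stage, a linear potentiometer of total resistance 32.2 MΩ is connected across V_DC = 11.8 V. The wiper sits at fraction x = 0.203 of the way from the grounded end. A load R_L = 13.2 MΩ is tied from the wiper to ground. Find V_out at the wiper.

Lower segment x·R_p = 6.537 MΩ; upper segment (1−x)·R_p = 25.66 MΩ.
(x·R_p) ‖ R_L = 4.372 MΩ.
V_out = 11.8 × 4.372/(25.66 + 4.372) = 1.718 V.
(Unloaded: V_out = x·V_DC = 2.40 V.)

V_out ≈ 1.72 V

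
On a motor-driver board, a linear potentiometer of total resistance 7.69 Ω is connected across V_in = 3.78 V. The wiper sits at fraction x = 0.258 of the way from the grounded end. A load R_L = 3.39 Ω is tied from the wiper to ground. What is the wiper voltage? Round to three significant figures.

Lower segment x·R_p = 1.984 Ω; upper segment (1−x)·R_p = 5.706 Ω.
Lower segment in parallel with the load: 1.984 ‖ 3.39 = 1.252 Ω.
V_out = 3.78 × 1.252/(5.706 + 1.252) = 0.6800 V.
(Unloaded: V_out = x·V_in = 0.975 V.)

V_out ≈ 0.680 V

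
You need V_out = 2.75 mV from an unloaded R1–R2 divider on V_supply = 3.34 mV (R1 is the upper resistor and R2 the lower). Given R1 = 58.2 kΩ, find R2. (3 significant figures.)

R2 ≈ 271 kΩ

The divider ratio is R2/(R1+R2) = 2.75/3.34 = 0.8234.
Rearranging, R2 = R1·k/(1−k) = 58.2 × 4.661 = 271.3 kΩ.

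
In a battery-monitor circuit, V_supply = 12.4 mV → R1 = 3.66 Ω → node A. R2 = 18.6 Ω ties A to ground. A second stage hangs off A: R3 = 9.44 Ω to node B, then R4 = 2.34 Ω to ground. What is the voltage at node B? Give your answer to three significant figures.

V_B ≈ 1.63 mV

Looking into the second stage from A: R3 + R4 = 11.78 Ω appears in parallel with R2.
R2 ‖ (R3+R4) = 7.212 Ω.
So V_A = 12.4 × 0.6634 = 8.226 mV.
V_B = V_A × 0.1986 = 1.634 mV.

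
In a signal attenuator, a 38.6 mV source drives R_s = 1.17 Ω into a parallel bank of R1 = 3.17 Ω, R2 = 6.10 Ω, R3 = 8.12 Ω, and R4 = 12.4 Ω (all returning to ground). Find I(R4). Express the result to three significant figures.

I ≈ 1.73 mA

Combine the parallel branches: R_p = (1/3.17 + 1/6.10 + 1/8.12 + 1/12.4)⁻¹ = 1.464 Ω.
V_A by voltage divider: V_A = 38.6 × 1.464/(1.17 + 1.464) = 21.45 mV.
Branch current I = V_A/R4 = 21.45/12.4 = 1.730 mA.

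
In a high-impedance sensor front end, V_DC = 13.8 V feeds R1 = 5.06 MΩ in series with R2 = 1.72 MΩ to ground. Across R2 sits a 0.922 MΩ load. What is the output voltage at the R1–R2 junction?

The load sits in parallel with R2, giving an effective lower resistance R2' = R2·R_L/(R2+R_L) = 0.6002 MΩ.
Now apply the divider: V_out = 13.8 × 0.1060 = 1.463 V.
(Unloaded it would be 3.50 V; the load pulls it down.)

V_out ≈ 1.46 V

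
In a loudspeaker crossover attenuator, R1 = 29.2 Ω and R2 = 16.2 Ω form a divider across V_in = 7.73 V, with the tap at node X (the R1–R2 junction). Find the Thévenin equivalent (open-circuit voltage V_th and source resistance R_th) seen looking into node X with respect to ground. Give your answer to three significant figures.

With X open, the divider is unloaded: V_th = 7.73 × 16.2/45.40 = 2.758 V.
Looking into X with the source shorted: R_th = R1·R2/(R1+R2) = 29.20 × 16.2/45.40 = 10.42 Ω.

V_th ≈ 2.76 V, R_th ≈ 10.4 Ω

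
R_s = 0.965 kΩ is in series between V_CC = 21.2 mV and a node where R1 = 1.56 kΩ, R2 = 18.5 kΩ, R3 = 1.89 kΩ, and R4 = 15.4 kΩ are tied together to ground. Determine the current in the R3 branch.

Combine the parallel branches: R_p = (1/1.56 + 1/18.5 + 1/1.89 + 1/15.4)⁻¹ = 0.7757 kΩ.
Node voltage V_A = V_CC · R_p/(R_s + R_p) = 21.2 × 0.4456 = 9.447 mV.
Branch current I = V_A/R3 = 9.447/1.89 = 4.999 µA.

I ≈ 5.00 µA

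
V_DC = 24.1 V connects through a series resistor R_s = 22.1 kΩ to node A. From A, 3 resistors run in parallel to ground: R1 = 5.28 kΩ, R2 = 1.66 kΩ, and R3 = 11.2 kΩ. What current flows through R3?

Combine the parallel branches: R_p = (1/5.28 + 1/1.66 + 1/11.2)⁻¹ = 1.135 kΩ.
V_A = 24.1 × 1.135/23.23 = 1.177 V.
I(R3) = V_A / R3 = 1.177/11.2 = 0.1051 mA.

I ≈ 0.105 mA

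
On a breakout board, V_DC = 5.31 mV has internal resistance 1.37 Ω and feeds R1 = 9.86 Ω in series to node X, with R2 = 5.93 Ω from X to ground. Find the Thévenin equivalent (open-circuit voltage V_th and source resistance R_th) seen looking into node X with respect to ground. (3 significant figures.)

R1' = 1.37 + 9.86 = 11.23 Ω (source resistance + R1).
V_th is the unloaded tap voltage: V_DC · R2/(R1'+R2) = 5.31 × 0.3456 = 1.835 mV.
Zeroing V_DC shorts the top of R1' to ground, so R_th = R1' ‖ R2 = 3.881 Ω.

V_th ≈ 1.83 mV, R_th ≈ 3.88 Ω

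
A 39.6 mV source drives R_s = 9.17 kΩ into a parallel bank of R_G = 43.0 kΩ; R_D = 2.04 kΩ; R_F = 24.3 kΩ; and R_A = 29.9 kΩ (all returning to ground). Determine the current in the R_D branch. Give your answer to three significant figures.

I ≈ 3.04 µA

Equivalent of the parallel group: R_p = 1.701 kΩ.
V_A = 39.6 × 1.701/10.87 = 6.195 mV.
I(R_D) = V_A / R_D = 6.195/2.04 = 3.037 µA.
(Equivalently: I_total = 3.643 µA, then current-divider fraction G_k/ΣG = 0.8336.)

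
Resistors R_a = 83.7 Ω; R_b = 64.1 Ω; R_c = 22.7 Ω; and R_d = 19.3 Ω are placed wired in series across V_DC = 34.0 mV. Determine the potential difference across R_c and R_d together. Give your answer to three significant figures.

V ≈ 7.52 mV

ΣR = 83.7 + 64.1 + 22.7 + 19.3 = 189.8 Ω.
R_{R_c..R_d} = 22.7 + 19.3 = 42.00 Ω.
Voltage divider: V = V_DC · (42.00 / 189.8) = 34.0 × 0.2213 = 7.524 mV.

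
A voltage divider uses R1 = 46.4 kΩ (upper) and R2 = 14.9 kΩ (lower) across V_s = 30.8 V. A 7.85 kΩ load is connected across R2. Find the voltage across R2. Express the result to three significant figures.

The load sits in parallel with R2, giving an effective lower resistance R2' = R2·R_L/(R2+R_L) = 5.141 kΩ.
Then V_out = V_s · R2'/(R1 + R2') = 30.8 × 5.141/51.54 = 3.072 V.

V_out ≈ 3.07 V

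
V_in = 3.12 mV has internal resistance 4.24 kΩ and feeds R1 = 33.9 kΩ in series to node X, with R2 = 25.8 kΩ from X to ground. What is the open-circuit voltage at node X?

V_th ≈ 1.26 mV

R1' = 4.24 + 33.9 = 38.14 kΩ (source resistance + R1).
V_th is the unloaded tap voltage: V_in · R2/(R1'+R2) = 3.12 × 0.4035 = 1.259 mV.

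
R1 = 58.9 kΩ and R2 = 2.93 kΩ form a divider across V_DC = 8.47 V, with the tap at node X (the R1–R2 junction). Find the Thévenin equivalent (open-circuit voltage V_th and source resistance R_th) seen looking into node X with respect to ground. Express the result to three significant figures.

V_th ≈ 0.401 V, R_th ≈ 2.79 kΩ

With X open, the divider is unloaded: V_th = 8.47 × 2.93/61.83 = 0.4014 V.
With V_DC suppressed (replaced by a short), R_th = R1 ‖ R2 = (58.90 × 2.93)/(58.90 + 2.93) = 2.791 kΩ.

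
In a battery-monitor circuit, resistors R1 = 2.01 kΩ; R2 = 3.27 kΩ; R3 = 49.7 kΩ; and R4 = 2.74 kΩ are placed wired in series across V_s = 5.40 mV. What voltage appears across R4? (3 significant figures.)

V ≈ 0.256 mV

ΣR = 2.01 + 3.27 + 49.7 + 2.74 = 57.72 kΩ.
Voltage divider: V = V_s · (2.740 / 57.72) = 5.40 × 0.04747 = 0.2563 mV.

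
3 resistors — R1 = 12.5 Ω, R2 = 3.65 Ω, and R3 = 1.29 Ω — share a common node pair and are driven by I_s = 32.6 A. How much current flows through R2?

I ≈ 7.91 A

Conductances: ΣG = 1/12.5 + 1/3.65 + 1/1.29 = 1.129 (1/Ω).
R2 takes the fraction G_k/ΣG = 0.2740/1.129 = 0.2426, so I = 32.6 × 0.2426 = 7.910 A.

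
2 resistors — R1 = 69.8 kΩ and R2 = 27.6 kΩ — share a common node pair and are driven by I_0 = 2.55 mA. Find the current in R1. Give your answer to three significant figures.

For two parallel branches, I_k = I_0 · (other R)/(sum of R).
I(R1) = 2.55 × 27.6/(69.8 + 27.6) = 2.55 × 0.2834 = 0.7226 mA.

I ≈ 0.723 mA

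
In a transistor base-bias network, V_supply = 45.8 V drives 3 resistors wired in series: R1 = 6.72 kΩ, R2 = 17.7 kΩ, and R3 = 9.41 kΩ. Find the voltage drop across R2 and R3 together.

V ≈ 36.7 V

Series total: ΣR = 6.72 + 17.7 + 9.41 = 33.83 kΩ.
R_{R2..R3} = 17.7 + 9.41 = 27.11 kΩ.
V = V_supply · R/ΣR = 45.8 × 0.8014 = 36.70 V.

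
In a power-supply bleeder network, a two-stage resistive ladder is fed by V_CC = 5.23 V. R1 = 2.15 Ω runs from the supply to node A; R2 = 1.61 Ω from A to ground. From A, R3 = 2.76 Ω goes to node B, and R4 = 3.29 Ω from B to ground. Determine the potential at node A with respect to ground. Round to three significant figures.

V_A ≈ 1.94 V

The second stage (R3 + R4 = 6.050 Ω) loads node A in parallel with R2.
R2 ‖ (R3+R4) = 1.272 Ω.
So V_A = 5.23 × 0.3716 = 1.944 V.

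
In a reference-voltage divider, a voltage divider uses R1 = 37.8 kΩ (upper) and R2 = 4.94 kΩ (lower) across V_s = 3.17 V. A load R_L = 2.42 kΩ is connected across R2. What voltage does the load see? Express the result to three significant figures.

V_out ≈ 0.131 V

First combine the lower leg with the load: R2 ‖ R_L = 1.624 kΩ.
Voltage divider with the loaded lower leg: V_out = 3.17 × 1.624/(37.8 + 1.624) = 3.17 × 0.04120 = 0.1306 V.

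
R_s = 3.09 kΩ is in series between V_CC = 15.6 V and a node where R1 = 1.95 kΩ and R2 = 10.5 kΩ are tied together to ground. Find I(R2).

Parallel bank: R_p = 1/(1/1.95 + 1/10.5) = 1.645 kΩ.
Node voltage V_A = V_CC · R_p/(R_s + R_p) = 15.6 × 0.3474 = 5.419 V.
Branch current I = V_A/R2 = 5.419/10.5 = 0.5161 mA.

I ≈ 0.516 mA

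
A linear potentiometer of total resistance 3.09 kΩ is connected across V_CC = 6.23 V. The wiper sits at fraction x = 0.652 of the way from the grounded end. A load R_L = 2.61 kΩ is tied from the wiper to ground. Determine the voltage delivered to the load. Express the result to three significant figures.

V_out ≈ 3.20 V

Lower segment x·R_p = 2.015 kΩ; upper segment (1−x)·R_p = 1.075 kΩ.
R_L loads the lower segment: effective lower R = 1.137 kΩ.
V_out = 6.23 × 1.137/(1.075 + 1.137) = 3.202 V.
(Unloaded: V_out = x·V_CC = 4.06 V.)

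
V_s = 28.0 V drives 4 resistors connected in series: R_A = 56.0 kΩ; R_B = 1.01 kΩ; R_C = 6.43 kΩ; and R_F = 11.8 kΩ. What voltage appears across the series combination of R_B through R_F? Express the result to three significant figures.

V ≈ 7.16 V

Series total: ΣR = 56.0 + 1.01 + 6.43 + 11.8 = 75.24 kΩ.
R_{R_B..R_F} = 1.01 + 6.43 + 11.8 = 19.24 kΩ.
By the voltage-divider rule, V = 28.0 × 19.24/75.24 = 7.160 V.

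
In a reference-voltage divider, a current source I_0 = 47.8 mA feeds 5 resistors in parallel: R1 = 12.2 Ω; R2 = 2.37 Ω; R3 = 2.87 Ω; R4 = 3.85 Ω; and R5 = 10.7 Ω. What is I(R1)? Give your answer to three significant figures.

Conductances: ΣG = 1/12.2 + 1/2.37 + 1/2.87 + 1/3.85 + 1/10.7 = 1.206 (1/Ω).
By the current-divider rule, I = I_0 · G_k/ΣG = 47.8 × 0.06799 = 3.250 mA.

I ≈ 3.25 mA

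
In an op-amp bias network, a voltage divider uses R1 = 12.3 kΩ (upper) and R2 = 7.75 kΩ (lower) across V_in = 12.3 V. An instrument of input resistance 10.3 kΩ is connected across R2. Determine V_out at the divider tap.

V_out ≈ 3.25 V

R2 ‖ R_L = (7.75 × 10.3)/(7.75 + 10.3) = 4.422 kΩ.
Voltage divider with the loaded lower leg: V_out = 12.3 × 4.422/(12.3 + 4.422) = 12.3 × 0.2645 = 3.253 V.
(Unloaded it would be 4.75 V; the load pulls it down.)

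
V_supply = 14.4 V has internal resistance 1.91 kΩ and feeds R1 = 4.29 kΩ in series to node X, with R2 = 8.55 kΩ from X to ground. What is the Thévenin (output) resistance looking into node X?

R1' = 1.91 + 4.29 = 6.200 kΩ (source resistance + R1).
Looking into X with the source shorted: R_th = R1'·R2/(R1'+R2) = 6.200 × 8.55/14.75 = 3.594 kΩ.

R_th ≈ 3.59 kΩ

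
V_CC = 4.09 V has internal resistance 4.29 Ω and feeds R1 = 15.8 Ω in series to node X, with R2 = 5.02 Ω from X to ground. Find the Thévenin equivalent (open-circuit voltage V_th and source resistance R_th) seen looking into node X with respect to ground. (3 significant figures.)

V_th ≈ 0.818 V, R_th ≈ 4.02 Ω

R1' = 4.29 + 15.8 = 20.09 Ω (source resistance + R1).
With X open, the divider is unloaded: V_th = 4.09 × 5.02/25.11 = 0.8177 V.
Zeroing V_CC shorts the top of R1' to ground, so R_th = R1' ‖ R2 = 4.016 Ω.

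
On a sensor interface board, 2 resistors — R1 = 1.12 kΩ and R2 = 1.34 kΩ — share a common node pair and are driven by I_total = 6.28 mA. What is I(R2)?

I ≈ 2.86 mA

Two-branch current divider: I_k = I_total · R_other/(R_1 + R_2).
So I = 6.28 × 1.12/2.460 = 2.859 mA.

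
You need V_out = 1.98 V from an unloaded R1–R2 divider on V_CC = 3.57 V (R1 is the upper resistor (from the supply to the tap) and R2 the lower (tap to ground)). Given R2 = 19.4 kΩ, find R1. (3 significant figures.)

R1 ≈ 15.6 kΩ

The divider ratio is R2/(R1+R2) = 1.98/3.57 = 0.5546.
Rearranging, R1 = R2·(1−k)/k = 19.4 × 0.8030 = 15.58 kΩ.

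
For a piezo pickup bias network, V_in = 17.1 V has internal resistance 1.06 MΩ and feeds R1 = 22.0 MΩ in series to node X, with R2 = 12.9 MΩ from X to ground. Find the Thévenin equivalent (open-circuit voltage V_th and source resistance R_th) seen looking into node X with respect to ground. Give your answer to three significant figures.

V_th ≈ 6.13 V, R_th ≈ 8.27 MΩ

R1' = 1.06 + 22.0 = 23.06 MΩ (source resistance + R1).
Open-circuit (no load on X): V_th = V_in · R2/(R1' + R2) = 17.1 × 12.9/(23.06 + 12.9) = 6.134 V.
Looking into X with the source shorted: R_th = R1'·R2/(R1'+R2) = 23.06 × 12.9/35.96 = 8.272 MΩ.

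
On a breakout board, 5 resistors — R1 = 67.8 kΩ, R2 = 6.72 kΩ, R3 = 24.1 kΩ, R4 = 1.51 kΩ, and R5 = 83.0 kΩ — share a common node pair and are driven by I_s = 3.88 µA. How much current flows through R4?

ΣG = 1/67.8 + 1/6.72 + 1/24.1 + 1/1.51 + 1/83.0 = 0.8794.
Current divider: I(R4) = I_s · G_k/ΣG = 3.88 × (0.6623/0.8794) = 3.88 × 0.7531 = 2.922 µA.

I ≈ 2.92 µA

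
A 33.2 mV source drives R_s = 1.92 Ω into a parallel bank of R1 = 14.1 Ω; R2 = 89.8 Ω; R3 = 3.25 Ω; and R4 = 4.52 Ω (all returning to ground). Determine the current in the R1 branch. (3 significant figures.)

I ≈ 1.08 mA

Equivalent of the parallel group: R_p = 1.637 Ω.
Node voltage V_A = V_supply · R_p/(R_s + R_p) = 33.2 × 0.4602 = 15.28 mV.
Branch current I = V_A/R1 = 15.28/14.1 = 1.084 mA.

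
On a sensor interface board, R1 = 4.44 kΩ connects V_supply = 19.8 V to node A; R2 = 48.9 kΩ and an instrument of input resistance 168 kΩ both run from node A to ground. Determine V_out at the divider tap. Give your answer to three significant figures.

First combine the lower leg with the load: R2 ‖ R_L = 37.88 kΩ.
Now apply the divider: V_out = 19.8 × 0.8951 = 17.72 V.

V_out ≈ 17.7 V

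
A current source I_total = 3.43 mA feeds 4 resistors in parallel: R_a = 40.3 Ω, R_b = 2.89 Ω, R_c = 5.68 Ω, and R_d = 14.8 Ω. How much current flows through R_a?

ΣG = 1/40.3 + 1/2.89 + 1/5.68 + 1/14.8 = 0.6145.
By the current-divider rule, I = I_total · G_k/ΣG = 3.43 × 0.04038 = 0.1385 mA.

I ≈ 0.139 mA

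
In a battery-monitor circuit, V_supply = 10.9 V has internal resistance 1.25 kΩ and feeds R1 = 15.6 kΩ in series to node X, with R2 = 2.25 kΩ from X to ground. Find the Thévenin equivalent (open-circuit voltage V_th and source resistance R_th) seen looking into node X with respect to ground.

R1' = 1.25 + 15.6 = 16.85 kΩ (source resistance + R1).
With X open, the divider is unloaded: V_th = 10.9 × 2.25/19.10 = 1.284 V.
Zeroing V_supply shorts the top of R1' to ground, so R_th = R1' ‖ R2 = 1.985 kΩ.

V_th ≈ 1.28 V, R_th ≈ 1.98 kΩ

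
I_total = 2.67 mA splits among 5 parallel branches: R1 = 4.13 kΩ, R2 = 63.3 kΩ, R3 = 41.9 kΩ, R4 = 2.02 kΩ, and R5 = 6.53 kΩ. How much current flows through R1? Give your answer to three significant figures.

Total conductance ΣG = 1/4.13 + 1/63.3 + 1/41.9 + 1/2.02 + 1/6.53 = 0.9300 (units of 1/kΩ).
R1 takes the fraction G_k/ΣG = 0.2421/0.9300 = 0.2604, so I = 2.67 × 0.2604 = 0.6952 mA.

I ≈ 0.695 mA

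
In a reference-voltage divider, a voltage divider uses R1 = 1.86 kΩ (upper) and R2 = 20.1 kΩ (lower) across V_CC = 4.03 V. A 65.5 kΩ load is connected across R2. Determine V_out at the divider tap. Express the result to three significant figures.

V_out ≈ 3.60 V

The load sits in parallel with R2, giving an effective lower resistance R2' = R2·R_L/(R2+R_L) = 15.38 kΩ.
Then V_out = V_CC · R2'/(R1 + R2') = 4.03 × 15.38/17.24 = 3.595 V.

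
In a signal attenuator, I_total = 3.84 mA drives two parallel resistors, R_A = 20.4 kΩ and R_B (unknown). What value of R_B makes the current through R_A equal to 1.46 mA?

The fraction through R_A equals R_B/(R_A+R_B).
1.46/3.84 = R_B/(R_A + R_B) → R_B = R_A · (0.3802)/(1 − 0.3802) = 20.4 × 0.6134 = 12.51 kΩ.

R_B ≈ 12.5 kΩ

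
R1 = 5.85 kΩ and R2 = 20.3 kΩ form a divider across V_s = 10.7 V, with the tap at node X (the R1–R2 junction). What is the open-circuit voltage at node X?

V_th ≈ 8.31 V

V_th is the unloaded tap voltage: V_s · R2/(R1+R2) = 10.7 × 0.7763 = 8.306 V.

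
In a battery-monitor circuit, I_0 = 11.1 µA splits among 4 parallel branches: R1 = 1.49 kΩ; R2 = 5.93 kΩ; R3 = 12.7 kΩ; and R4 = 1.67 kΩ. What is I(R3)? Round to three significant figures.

I ≈ 0.576 µA

Conductances: ΣG = 1/1.49 + 1/5.93 + 1/12.7 + 1/1.67 = 1.517 (1/kΩ).
R3 takes the fraction G_k/ΣG = 0.07874/1.517 = 0.05189, so I = 11.1 × 0.05189 = 0.5760 µA.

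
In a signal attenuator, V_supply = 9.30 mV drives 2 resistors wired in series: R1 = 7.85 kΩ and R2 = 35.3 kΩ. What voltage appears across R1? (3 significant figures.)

Total series resistance ΣR = 7.85 + 35.3 = 43.15 kΩ.
V = V_supply · R/ΣR = 9.30 × 0.1819 = 1.692 mV.

V ≈ 1.69 mV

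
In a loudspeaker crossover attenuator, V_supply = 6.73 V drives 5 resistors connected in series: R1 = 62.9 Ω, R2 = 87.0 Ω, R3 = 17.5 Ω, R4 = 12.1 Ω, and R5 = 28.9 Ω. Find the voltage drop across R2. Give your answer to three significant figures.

Total series resistance ΣR = 62.9 + 87.0 + 17.5 + 12.1 + 28.9 = 208.4 Ω.
Voltage divider: V = V_supply · (87.00 / 208.4) = 6.73 × 0.4175 = 2.810 V.

V ≈ 2.81 V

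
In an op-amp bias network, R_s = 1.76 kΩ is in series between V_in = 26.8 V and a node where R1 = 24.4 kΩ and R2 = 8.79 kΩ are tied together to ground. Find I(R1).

Equivalent of the parallel group: R_p = 6.462 kΩ.
V_A by voltage divider: V_A = 26.8 × 6.462/(1.76 + 6.462) = 21.06 V.
I(R1) = V_A / R1 = 21.06/24.4 = 0.8632 mA.
(Check via current divider: I_total = 3.260 mA; share G_k/ΣG = 0.2648 → same result.)

I ≈ 0.863 mA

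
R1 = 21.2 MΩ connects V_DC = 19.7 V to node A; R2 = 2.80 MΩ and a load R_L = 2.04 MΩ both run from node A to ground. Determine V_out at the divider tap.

First combine the lower leg with the load: R2 ‖ R_L = 1.180 MΩ.
Now apply the divider: V_out = 19.7 × 0.05273 = 1.039 V.

V_out ≈ 1.04 V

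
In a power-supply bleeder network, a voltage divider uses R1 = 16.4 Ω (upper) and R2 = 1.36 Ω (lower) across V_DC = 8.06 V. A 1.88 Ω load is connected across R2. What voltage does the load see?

V_out ≈ 0.370 V

R2 ‖ R_L = (1.36 × 1.88)/(1.36 + 1.88) = 0.7891 Ω.
Then V_out = V_DC · R2'/(R1 + R2') = 8.06 × 0.7891/17.19 = 0.3700 V.
(Unloaded it would be 0.617 V; the load pulls it down.)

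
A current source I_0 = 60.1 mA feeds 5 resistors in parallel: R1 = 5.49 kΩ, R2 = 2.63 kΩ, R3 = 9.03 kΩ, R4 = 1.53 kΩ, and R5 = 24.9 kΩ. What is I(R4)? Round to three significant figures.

Conductances: ΣG = 1/5.49 + 1/2.63 + 1/9.03 + 1/1.53 + 1/24.9 = 1.367 (1/kΩ).
Current divider: I(R4) = I_0 · G_k/ΣG = 60.1 × (0.6536/1.367) = 60.1 × 0.4782 = 28.74 mA.

I ≈ 28.7 mA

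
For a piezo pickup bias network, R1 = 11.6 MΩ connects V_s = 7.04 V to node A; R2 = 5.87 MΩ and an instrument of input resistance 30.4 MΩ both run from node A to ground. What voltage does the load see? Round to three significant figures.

The load sits in parallel with R2, giving an effective lower resistance R2' = R2·R_L/(R2+R_L) = 4.920 MΩ.
Then V_out = V_s · R2'/(R1 + R2') = 7.04 × 4.920/16.52 = 2.097 V.

V_out ≈ 2.10 V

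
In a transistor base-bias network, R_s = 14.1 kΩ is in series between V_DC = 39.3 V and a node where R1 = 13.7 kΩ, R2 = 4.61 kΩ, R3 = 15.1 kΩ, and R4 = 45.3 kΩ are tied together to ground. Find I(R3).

I ≈ 0.411 mA

Parallel bank: R_p = 1/(1/13.7 + 1/4.61 + 1/15.1 + 1/45.3) = 2.644 kΩ.
V_A = 39.3 × 2.644/16.74 = 6.206 V.
Branch current I = V_A/R3 = 6.206/15.1 = 0.4110 mA.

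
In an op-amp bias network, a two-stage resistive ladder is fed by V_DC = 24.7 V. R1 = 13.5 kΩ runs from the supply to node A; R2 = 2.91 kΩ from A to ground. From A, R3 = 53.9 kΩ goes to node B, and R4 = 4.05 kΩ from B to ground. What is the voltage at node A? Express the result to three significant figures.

Node A sees R2 in parallel with the series input of stage 2, R3 + R4 = 57.95 kΩ.
Effective lower resistance at A: R2 ‖ 57.95 = 2.771 kΩ.
V_A = 24.7 × 2.771/(13.5 + 2.771) = 4.206 V.

V_A ≈ 4.21 V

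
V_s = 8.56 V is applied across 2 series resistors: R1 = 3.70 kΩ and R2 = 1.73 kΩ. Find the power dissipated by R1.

The common current is I = 8.56/5.430 = 1.576 mA.
V(R1) = I·R = 5.833 V; P = V·I = 5.833 × 1.576 = 9.195 mW.

P ≈ 9.19 mW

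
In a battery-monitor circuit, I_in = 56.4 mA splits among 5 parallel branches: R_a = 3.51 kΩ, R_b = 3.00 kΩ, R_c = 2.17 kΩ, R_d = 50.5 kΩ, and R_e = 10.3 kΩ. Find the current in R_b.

Total conductance ΣG = 1/3.51 + 1/3.00 + 1/2.17 + 1/50.5 + 1/10.3 = 1.196 (units of 1/kΩ).
Current divider: I(R_b) = I_in · G_k/ΣG = 56.4 × (0.3333/1.196) = 56.4 × 0.2787 = 15.72 mA.

I ≈ 15.7 mA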